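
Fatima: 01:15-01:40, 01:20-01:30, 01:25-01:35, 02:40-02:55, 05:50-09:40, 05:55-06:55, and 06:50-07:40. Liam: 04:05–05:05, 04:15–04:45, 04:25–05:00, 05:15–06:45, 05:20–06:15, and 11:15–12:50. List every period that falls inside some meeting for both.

Merge the first list: 01:15–01:40, 02:40–02:55, 05:50–09:40.
Merge the second list: 04:05–05:05, 05:15–06:45, 11:15–12:50.
01:15–01:40: no overlap with the second set.
02:40–02:55: no overlap with the second set.
05:50–09:40 meets the second set on 05:50–06:45.

05:50–06:45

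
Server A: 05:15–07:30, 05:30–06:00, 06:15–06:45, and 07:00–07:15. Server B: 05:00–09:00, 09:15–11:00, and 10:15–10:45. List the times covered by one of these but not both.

05:00–05:15, 07:30–09:00, 09:15–11:00

First set merges to 05:15–07:30.
Second set merges to 05:00–09:00, 09:15–11:00.
Only in the first: none.
Only in the second: 05:00–05:15, 07:30–09:00, 09:15–11:00.
Together these are the periods covered by exactly one.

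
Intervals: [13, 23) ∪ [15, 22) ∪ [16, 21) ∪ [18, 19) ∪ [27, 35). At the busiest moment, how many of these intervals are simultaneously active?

Walk the sorted start/end points keeping a running depth.
The depth first hits 4 at 18.

4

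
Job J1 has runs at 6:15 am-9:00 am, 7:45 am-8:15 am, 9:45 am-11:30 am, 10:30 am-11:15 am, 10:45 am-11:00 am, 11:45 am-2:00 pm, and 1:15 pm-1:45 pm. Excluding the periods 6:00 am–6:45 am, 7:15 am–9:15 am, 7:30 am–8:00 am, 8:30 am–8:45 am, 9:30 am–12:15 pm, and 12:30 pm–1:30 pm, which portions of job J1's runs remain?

6:45 am-7:15 am, 12:15 pm-12:30 pm, 1:30 pm-2:00 pm

First set merges to 6:15 am-9:00 am, 9:45 am-11:30 am, 11:45 am-2:00 pm.
Second set merges to 6:00 am-6:45 am, 7:15 am-9:15 am, 9:30 am-12:15 pm, 12:30 pm-1:30 pm.
6:15 am-9:00 am minus B → 6:45 am-7:15 am.
9:45 am-11:30 am: fully covered by B → removed.
11:45 am-2:00 pm minus B → 12:15 pm-12:30 pm, 1:30 pm-2:00 pm.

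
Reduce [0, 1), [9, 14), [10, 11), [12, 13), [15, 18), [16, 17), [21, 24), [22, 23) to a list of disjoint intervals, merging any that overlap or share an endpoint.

[0, 1) ∪ [9, 14) ∪ [15, 18) ∪ [21, 24)

[9, 14) is disjoint → start new block.
[10, 11) overlaps/touches [9, 14) → extend to [9, 14).
[12, 13) overlaps/touches [9, 14) → extend to [9, 14).
[15, 18) is disjoint → start new block.
[16, 17) overlaps/touches [15, 18) → extend to [15, 18).
[21, 24) is disjoint → start new block.
[22, 23) overlaps/touches [21, 24) → extend to [21, 24).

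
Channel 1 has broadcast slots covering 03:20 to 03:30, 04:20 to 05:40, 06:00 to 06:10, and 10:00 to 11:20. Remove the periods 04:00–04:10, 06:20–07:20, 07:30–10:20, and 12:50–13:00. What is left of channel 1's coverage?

03:20–03:30: nothing removed.
04:20–05:40: nothing removed.
06:00–06:10: nothing removed.
10:00–11:20 \ B = 10:20–11:20.

03:20–03:30, 04:20–05:40, 06:00–06:10, 10:20–11:20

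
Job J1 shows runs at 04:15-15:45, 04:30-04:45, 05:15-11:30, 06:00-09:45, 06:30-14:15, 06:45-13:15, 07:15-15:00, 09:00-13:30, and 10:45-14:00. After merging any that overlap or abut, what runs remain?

04:30–04:45 overlaps/touches 04:15–15:45 → extend to 04:15–15:45.
05:15–11:30 overlaps/touches 04:15–15:45 → extend to 04:15–15:45.
06:00–09:45 overlaps/touches 04:15–15:45 → extend to 04:15–15:45.
06:30–14:15 overlaps/touches 04:15–15:45 → extend to 04:15–15:45.
06:45–13:15 overlaps/touches 04:15–15:45 → extend to 04:15–15:45.
07:15–15:00 overlaps/touches 04:15–15:45 → extend to 04:15–15:45.
09:00–13:30 overlaps/touches 04:15–15:45 → extend to 04:15–15:45.
10:45–14:00 overlaps/touches 04:15–15:45 → extend to 04:15–15:45.

04:15–15:45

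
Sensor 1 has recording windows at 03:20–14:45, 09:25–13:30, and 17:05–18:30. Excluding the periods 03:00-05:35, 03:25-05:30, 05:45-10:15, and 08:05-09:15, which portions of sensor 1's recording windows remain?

05:35–05:45, 10:15–14:45, 17:05–18:30

A, merged: 03:20–14:45, 17:05–18:30.
B, merged: 03:00–05:35, 05:45–10:15.
03:20–14:45 with B removed leaves 05:35–05:45, 10:15–14:45.
17:05–18:30 is untouched.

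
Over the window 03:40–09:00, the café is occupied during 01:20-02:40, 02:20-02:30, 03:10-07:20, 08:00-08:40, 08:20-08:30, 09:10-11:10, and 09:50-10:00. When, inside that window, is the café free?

After merging, the occupied span is 01:20–02:40, 03:10–07:20, 08:00–08:40, 09:10–11:10.
Gaps within 03:40–09:00: 07:20–08:00, 08:40–09:00.

07:20–08:00, 08:40–09:00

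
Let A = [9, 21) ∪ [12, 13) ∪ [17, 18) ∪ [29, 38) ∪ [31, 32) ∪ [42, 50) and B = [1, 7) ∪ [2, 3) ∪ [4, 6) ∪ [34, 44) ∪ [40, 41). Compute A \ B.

[9, 21) ∪ [29, 34) ∪ [44, 50)

A, merged: [9, 21), [29, 38), [42, 50).
B, merged: [1, 7), [34, 44).
[9, 21) is untouched.
[29, 38) with B removed leaves [29, 34).
[42, 50) with B removed leaves [44, 50).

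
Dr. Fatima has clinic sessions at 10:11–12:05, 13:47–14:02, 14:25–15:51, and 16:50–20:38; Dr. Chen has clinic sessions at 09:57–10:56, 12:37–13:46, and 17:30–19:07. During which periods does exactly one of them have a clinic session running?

09:57–10:11, 10:56–12:05, 12:37–13:46, 13:47–14:02, 14:25–15:51, 16:50–17:30, 19:07–20:38

Only in the first: 10:56–12:05, 13:47–14:02, 14:25–15:51, 16:50–17:30, 19:07–20:38.
Only in the second: 09:57–10:11, 12:37–13:46.
Together these are the periods covered by exactly one.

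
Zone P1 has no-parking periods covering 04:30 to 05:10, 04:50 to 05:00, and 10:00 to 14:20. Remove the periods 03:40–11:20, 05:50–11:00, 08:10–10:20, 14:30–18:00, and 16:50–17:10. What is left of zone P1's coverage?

First set merges to 04:30–05:10, 10:00–14:20.
Second set merges to 03:40–11:20, 14:30–18:00.
04:30–05:10: fully covered by B → removed.
10:00–14:20 minus B → 11:20–14:20.

11:20–14:20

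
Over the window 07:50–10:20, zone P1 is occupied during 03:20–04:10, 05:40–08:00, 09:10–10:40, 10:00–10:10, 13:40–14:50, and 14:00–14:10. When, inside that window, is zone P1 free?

Covered (merged): 03:20-04:10, 05:40-08:00, 09:10-10:40, 13:40-14:50.
Gaps within 07:50-10:20: 08:00-09:10.

08:00-09:10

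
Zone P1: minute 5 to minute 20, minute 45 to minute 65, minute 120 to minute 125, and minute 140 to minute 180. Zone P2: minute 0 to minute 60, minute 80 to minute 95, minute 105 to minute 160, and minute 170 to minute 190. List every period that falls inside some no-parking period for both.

minute 5 to minute 20 overlaps B on minute 5 to minute 20.
minute 45 to minute 65 overlaps B on minute 45 to minute 60.
minute 120 to minute 125 overlaps B on minute 120 to minute 125.
minute 140 to minute 180 overlaps B on minute 140 to minute 160, minute 170 to minute 180.

minute 5 to minute 20, minute 45 to minute 60, minute 120 to minute 125, minute 140 to minute 160, minute 170 to minute 180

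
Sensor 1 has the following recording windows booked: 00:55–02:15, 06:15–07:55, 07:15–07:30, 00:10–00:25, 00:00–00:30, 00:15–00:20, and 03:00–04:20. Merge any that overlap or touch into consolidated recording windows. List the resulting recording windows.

Sort by start: 00:00-00:30, 00:10-00:25, 00:15-00:20, 00:55-02:15, 03:00-04:20, 06:15-07:55, 07:15-07:30.
00:10-00:25 overlaps/touches 00:00-00:30 → extend to 00:00-00:30.
00:15-00:20 overlaps/touches 00:00-00:30 → extend to 00:00-00:30.
00:55-02:15 is disjoint → start new block.
03:00-04:20 is disjoint → start new block.
06:15-07:55 is disjoint → start new block.
07:15-07:30 overlaps/touches 06:15-07:55 → extend to 06:15-07:55.

00:00-00:30, 00:55-02:15, 03:00-04:20, 06:15-07:55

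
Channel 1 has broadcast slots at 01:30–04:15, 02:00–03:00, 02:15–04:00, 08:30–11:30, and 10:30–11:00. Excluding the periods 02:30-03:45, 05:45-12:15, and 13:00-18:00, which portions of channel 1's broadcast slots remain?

Merge the first list: 01:30–04:15, 08:30–11:30.
01:30–04:15 \ B = 01:30–02:30, 03:45–04:15.
08:30–11:30: entirely removed.

01:30–02:30, 03:45–04:15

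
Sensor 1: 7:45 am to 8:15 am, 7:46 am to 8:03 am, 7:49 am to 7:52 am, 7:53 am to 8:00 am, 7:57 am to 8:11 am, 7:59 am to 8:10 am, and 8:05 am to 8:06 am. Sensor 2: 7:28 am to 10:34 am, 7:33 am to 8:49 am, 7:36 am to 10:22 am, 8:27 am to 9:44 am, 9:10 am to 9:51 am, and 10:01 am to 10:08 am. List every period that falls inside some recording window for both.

A, merged: 7:45 am–8:15 am.
B, merged: 7:28 am–10:34 am.
7:45 am–8:15 am ∩ B → 7:45 am–8:15 am.

7:45 am–8:15 am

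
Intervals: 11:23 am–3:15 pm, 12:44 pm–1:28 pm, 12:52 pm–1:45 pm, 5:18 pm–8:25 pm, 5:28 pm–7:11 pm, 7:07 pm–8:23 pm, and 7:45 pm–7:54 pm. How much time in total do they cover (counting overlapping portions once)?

Merged: 11:23 am–3:15 pm, 5:18 pm–8:25 pm.
Lengths: 3 h 52 min + 3 h 7 min = 6 h 59 min.

6 h 59 min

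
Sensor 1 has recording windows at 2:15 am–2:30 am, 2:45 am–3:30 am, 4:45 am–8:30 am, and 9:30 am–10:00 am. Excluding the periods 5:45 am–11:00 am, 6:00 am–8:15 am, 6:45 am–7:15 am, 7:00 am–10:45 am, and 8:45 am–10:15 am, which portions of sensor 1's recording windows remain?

2:15 am–2:30 am, 2:45 am–3:30 am, 4:45 am–5:45 am

Second set merges to 5:45 am–11:00 am.
2:15 am–2:30 am: nothing removed.
2:45 am–3:30 am: nothing removed.
4:45 am–8:30 am \ B = 4:45 am–5:45 am.
9:30 am–10:00 am: entirely removed.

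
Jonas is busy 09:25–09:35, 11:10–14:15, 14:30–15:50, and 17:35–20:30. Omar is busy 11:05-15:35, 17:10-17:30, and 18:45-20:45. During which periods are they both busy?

11:10-14:15, 14:30-15:35, 18:45-20:30

09:25-09:35 meets no B interval.
11:10-14:15 ∩ B → 11:10-14:15.
14:30-15:50 ∩ B → 14:30-15:35.
17:35-20:30 ∩ B → 18:45-20:30.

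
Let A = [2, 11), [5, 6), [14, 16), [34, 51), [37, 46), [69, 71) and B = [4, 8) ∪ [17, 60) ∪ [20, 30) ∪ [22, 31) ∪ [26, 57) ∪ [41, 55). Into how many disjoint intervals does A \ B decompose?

4

A, merged: [2, 11), [14, 16), [34, 51), [69, 71).
B, merged: [4, 8), [17, 60).
A \ B = [2, 4), [8, 11), [14, 16), [69, 71).
That is 4 disjoint pieces.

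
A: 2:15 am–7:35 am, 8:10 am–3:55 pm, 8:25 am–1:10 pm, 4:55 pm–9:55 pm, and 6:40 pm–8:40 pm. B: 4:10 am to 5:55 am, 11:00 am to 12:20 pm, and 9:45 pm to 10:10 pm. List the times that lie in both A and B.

A, merged: 2:15 am–7:35 am, 8:10 am–3:55 pm, 4:55 pm–9:55 pm.
2:15 am–7:35 am meets the second set on 4:10 am–5:55 am.
8:10 am–3:55 pm meets the second set on 11:00 am–12:20 pm.
4:55 pm–9:55 pm meets the second set on 9:45 pm–9:55 pm.

4:10 am–5:55 am, 11:00 am–12:20 pm, 9:45 pm–9:55 pm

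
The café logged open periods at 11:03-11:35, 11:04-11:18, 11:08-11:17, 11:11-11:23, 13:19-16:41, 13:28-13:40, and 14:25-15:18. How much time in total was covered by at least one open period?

Merged: 11:03–11:35, 13:19–16:41.
Lengths: 32 min + 3 h 22 min = 3 h 54 min.

3 h 54 min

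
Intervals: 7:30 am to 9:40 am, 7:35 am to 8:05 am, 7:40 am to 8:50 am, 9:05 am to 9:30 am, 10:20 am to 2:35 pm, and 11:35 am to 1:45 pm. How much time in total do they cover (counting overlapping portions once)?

6 h 25 min

Merged: 7:30 am–9:40 am, 10:20 am–2:35 pm.
Lengths: 2 h 10 min + 4 h 15 min = 6 h 25 min.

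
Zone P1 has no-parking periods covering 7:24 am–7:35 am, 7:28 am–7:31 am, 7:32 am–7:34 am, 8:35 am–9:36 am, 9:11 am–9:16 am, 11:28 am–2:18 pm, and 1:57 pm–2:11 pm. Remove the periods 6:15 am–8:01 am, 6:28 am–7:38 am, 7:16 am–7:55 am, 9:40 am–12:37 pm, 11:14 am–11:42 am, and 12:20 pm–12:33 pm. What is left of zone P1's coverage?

8:35 am–9:36 am, 12:37 pm–2:18 pm

First set merges to 7:24 am–7:35 am, 8:35 am–9:36 am, 11:28 am–2:18 pm.
Second set merges to 6:15 am–8:01 am, 9:40 am–12:37 pm.
7:24 am–7:35 am: entirely removed.
8:35 am–9:36 am: nothing removed.
11:28 am–2:18 pm \ B = 12:37 pm–2:18 pm.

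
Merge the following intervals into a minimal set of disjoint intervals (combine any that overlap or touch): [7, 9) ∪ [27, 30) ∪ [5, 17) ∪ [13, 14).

[5, 17) ∪ [27, 30)

Sort by start: [5, 17), [7, 9), [13, 14), [27, 30).
[7, 9) overlaps/touches [5, 17) → extend to [5, 17).
[13, 14) overlaps/touches [5, 17) → extend to [5, 17).
[27, 30) is disjoint → start new block.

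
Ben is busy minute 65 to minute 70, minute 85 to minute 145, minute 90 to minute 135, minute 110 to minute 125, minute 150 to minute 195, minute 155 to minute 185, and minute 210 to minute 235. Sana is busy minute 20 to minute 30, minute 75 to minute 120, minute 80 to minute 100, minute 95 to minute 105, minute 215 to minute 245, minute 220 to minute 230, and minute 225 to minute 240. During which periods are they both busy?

minute 85 to minute 120, minute 215 to minute 235

A, merged: minute 65 to minute 70, minute 85 to minute 145, minute 150 to minute 195, minute 210 to minute 235.
B, merged: minute 20 to minute 30, minute 75 to minute 120, minute 215 to minute 245.
minute 65 to minute 70: no overlap with the second set.
minute 85 to minute 145 meets the second set on minute 85 to minute 120.
minute 150 to minute 195: no overlap with the second set.
minute 210 to minute 235 meets the second set on minute 215 to minute 235.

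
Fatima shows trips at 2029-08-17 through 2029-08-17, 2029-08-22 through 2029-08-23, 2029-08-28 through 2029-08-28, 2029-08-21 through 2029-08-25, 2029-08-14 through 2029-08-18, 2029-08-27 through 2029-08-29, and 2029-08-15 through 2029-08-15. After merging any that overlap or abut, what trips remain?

2029-08-14 through 2029-08-18, 2029-08-21 through 2029-08-25, 2029-08-27 through 2029-08-29

Sort by start: 2029-08-14 through 2029-08-18, 2029-08-15 through 2029-08-15, 2029-08-17 through 2029-08-17, 2029-08-21 through 2029-08-25, 2029-08-22 through 2029-08-23, 2029-08-27 through 2029-08-29, 2029-08-28 through 2029-08-28.
2029-08-15 through 2029-08-15 overlaps/touches 2029-08-14 through 2029-08-18 → extend to 2029-08-14 through 2029-08-18.
2029-08-17 through 2029-08-17 overlaps/touches 2029-08-14 through 2029-08-18 → extend to 2029-08-14 through 2029-08-18.
2029-08-21 through 2029-08-25 is disjoint → start new block.
2029-08-22 through 2029-08-23 overlaps/touches 2029-08-21 through 2029-08-25 → extend to 2029-08-21 through 2029-08-25.
2029-08-27 through 2029-08-29 is disjoint → start new block.
2029-08-28 through 2029-08-28 overlaps/touches 2029-08-27 through 2029-08-29 → extend to 2029-08-27 through 2029-08-29.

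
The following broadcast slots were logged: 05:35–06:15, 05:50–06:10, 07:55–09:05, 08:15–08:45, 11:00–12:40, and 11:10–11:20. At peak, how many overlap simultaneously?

Walk the sorted start/end points keeping a running depth.
The depth first hits 2 at 05:50.

2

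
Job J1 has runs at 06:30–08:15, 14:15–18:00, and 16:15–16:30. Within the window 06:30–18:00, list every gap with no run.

Covered (merged): 06:30-08:15, 14:15-18:00.
Gaps within 06:30-18:00: 08:15-14:15.

08:15-14:15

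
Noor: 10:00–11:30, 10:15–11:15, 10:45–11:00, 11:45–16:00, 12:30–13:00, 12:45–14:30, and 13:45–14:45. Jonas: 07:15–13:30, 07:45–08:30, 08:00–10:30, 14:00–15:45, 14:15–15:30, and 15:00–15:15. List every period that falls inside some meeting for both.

10:00–11:30, 11:45–13:30, 14:00–15:45

First set merges to 10:00–11:30, 11:45–16:00.
Second set merges to 07:15–13:30, 14:00–15:45.
10:00–11:30 meets the second set on 10:00–11:30.
11:45–16:00 meets the second set on 11:45–13:30, 14:00–15:45.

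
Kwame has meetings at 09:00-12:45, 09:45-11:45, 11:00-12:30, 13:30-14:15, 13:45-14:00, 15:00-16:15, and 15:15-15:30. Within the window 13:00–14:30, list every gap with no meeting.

After merging, the occupied span is 09:00-12:45, 13:30-14:15, 15:00-16:15.
Complement within 13:00-14:30: 13:00-13:30, 14:15-14:30.

13:00-13:30, 14:15-14:30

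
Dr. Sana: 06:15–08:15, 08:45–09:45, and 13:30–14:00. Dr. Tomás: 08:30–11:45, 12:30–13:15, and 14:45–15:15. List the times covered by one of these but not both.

A \ B = 06:15–08:15, 13:30–14:00.
B \ A = 08:30–08:45, 09:45–11:45, 12:30–13:15, 14:45–15:15.
Union of the two gives the symmetric difference.

06:15–08:15, 08:30–08:45, 09:45–11:45, 12:30–13:15, 13:30–14:00, 14:45–15:15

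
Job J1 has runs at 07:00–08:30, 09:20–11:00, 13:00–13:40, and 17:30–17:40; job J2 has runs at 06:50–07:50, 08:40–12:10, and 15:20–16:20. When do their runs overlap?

07:00–07:50, 09:20–11:00

07:00–08:30 ∩ B → 07:00–07:50.
09:20–11:00 ∩ B → 09:20–11:00.
13:00–13:40 meets no B interval.
17:30–17:40 meets no B interval.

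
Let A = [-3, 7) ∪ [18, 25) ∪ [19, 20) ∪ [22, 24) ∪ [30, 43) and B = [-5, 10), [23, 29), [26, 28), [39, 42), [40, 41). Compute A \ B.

[18, 23) ∪ [30, 39) ∪ [42, 43)

Merge the first list: [-3, 7), [18, 25), [30, 43).
Merge the second list: [-5, 10), [23, 29), [39, 42).
[-3, 7) lies entirely inside B → drops out.
[18, 25) with B removed leaves [18, 23).
[30, 43) with B removed leaves [30, 39), [42, 43).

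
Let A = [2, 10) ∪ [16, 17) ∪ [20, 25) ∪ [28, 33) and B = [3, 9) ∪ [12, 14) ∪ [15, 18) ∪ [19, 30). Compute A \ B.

[2, 3) ∪ [9, 10) ∪ [30, 33)

[2, 10) with B removed leaves [2, 3), [9, 10).
[16, 17) lies entirely inside B → drops out.
[20, 25) lies entirely inside B → drops out.
[28, 33) with B removed leaves [30, 33).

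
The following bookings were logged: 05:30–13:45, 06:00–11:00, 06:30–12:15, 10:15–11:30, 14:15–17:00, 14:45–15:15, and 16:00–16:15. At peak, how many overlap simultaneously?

Sweep endpoints in order; track running count of active intervals.
Peak of 4 reached at 10:15.

4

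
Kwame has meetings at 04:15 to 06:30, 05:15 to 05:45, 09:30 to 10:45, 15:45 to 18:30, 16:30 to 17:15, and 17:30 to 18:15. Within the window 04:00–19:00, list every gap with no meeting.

04:00-04:15, 06:30-09:30, 10:45-15:45, 18:30-19:00

The merged coverage is 04:15-06:30, 09:30-10:45, 15:45-18:30.
Uncovered inside 04:00-19:00: 04:00-04:15, 06:30-09:30, 10:45-15:45, 18:30-19:00.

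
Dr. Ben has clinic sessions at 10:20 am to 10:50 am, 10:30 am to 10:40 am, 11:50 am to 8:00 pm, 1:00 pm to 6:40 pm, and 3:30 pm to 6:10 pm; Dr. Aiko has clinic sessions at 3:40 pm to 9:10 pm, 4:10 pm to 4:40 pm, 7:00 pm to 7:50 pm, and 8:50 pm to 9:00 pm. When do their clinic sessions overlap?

A, merged: 10:20 am-10:50 am, 11:50 am-8:00 pm.
B, merged: 3:40 pm-9:10 pm.
10:20 am-10:50 am meets no B interval.
11:50 am-8:00 pm ∩ B → 3:40 pm-8:00 pm.

3:40 pm-8:00 pm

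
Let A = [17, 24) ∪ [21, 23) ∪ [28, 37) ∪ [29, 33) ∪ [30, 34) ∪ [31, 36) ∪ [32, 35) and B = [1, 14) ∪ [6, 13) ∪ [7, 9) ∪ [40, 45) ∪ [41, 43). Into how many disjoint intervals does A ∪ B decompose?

4

A, merged: [17, 24), [28, 37).
B, merged: [1, 14), [40, 45).
A ∪ B = [1, 14), [17, 24), [28, 37), [40, 45).
That is 4 disjoint pieces.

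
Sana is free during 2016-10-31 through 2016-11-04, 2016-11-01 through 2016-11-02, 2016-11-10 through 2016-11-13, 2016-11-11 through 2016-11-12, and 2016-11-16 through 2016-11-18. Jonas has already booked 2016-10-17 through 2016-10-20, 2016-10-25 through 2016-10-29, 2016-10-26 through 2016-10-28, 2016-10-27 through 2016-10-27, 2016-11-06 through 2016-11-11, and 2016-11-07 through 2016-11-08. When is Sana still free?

2016-10-31 through 2016-11-04, 2016-11-12 through 2016-11-13, 2016-11-16 through 2016-11-18

A, merged: 2016-10-31 through 2016-11-04, 2016-11-10 through 2016-11-13, 2016-11-16 through 2016-11-18.
B, merged: 2016-10-17 through 2016-10-20, 2016-10-25 through 2016-10-29, 2016-11-06 through 2016-11-11.
2016-10-31 through 2016-11-04: nothing removed.
2016-11-10 through 2016-11-13 \ B = 2016-11-12 through 2016-11-13.
2016-11-16 through 2016-11-18: nothing removed.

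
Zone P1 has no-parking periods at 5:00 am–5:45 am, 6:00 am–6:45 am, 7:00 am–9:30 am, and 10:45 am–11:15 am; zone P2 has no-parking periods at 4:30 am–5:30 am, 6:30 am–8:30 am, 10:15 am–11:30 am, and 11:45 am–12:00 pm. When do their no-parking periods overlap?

5:00 am–5:45 am ∩ B → 5:00 am–5:30 am.
6:00 am–6:45 am ∩ B → 6:30 am–6:45 am.
7:00 am–9:30 am ∩ B → 7:00 am–8:30 am.
10:45 am–11:15 am ∩ B → 10:45 am–11:15 am.

5:00 am–5:30 am, 6:30 am–6:45 am, 7:00 am–8:30 am, 10:45 am–11:15 am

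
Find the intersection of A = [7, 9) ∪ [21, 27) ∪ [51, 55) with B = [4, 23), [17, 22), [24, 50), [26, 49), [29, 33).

[7, 9) ∪ [21, 23) ∪ [24, 27)

B, merged: [4, 23), [24, 50).
[7, 9) meets the second set on [7, 9).
[21, 27) meets the second set on [21, 23), [24, 27).
[51, 55): no overlap with the second set.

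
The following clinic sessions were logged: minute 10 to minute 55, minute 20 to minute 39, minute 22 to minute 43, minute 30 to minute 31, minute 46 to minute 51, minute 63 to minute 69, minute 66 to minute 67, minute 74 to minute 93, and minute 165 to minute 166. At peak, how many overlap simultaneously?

At minute 30, 4 of the intervals are simultaneously active.
No point has more.

4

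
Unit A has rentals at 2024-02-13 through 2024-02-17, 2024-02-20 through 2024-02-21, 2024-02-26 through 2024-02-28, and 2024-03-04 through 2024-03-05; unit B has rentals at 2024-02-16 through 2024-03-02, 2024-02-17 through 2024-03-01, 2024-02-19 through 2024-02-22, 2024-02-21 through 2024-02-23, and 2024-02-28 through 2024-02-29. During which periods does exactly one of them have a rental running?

Merge the second list: 2024-02-16 through 2024-03-02.
Only in the first: 2024-02-13 through 2024-02-15, 2024-03-04 through 2024-03-05.
Only in the second: 2024-02-18 through 2024-02-19, 2024-02-22 through 2024-02-25, 2024-02-29 through 2024-03-02.
Together these are the periods covered by exactly one.

2024-02-13 through 2024-02-15, 2024-02-18 through 2024-02-19, 2024-02-22 through 2024-02-25, 2024-02-29 through 2024-03-02, 2024-03-04 through 2024-03-05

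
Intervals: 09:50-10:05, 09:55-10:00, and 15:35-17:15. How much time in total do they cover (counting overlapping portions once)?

Merged: 09:50–10:05, 15:35–17:15.
Lengths: 15 min + 1 h 40 min = 1 h 55 min.

1 h 55 min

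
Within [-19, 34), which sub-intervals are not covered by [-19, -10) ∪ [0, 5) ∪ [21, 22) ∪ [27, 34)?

[-10, 0) ∪ [5, 21) ∪ [22, 27)

After merging, the occupied span is [-19, -10), [0, 5), [21, 22), [27, 34).
Complement within [-19, 34): [-10, 0), [5, 21), [22, 27).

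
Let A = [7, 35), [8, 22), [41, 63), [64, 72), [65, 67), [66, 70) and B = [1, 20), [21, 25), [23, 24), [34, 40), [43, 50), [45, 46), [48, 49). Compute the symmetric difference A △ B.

[1, 7) ∪ [20, 21) ∪ [25, 34) ∪ [35, 40) ∪ [41, 43) ∪ [50, 63) ∪ [64, 72)

First set merges to [7, 35), [41, 63), [64, 72).
Second set merges to [1, 20), [21, 25), [34, 40), [43, 50).
Only in the first: [20, 21), [25, 34), [41, 43), [50, 63), [64, 72).
Only in the second: [1, 7), [35, 40).
Together these are the periods covered by exactly one.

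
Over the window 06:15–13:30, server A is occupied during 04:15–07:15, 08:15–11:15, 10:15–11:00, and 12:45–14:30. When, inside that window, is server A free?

Covered (merged): 04:15–07:15, 08:15–11:15, 12:45–14:30.
Complement within 06:15–13:30: 07:15–08:15, 11:15–12:45.

07:15–08:15, 11:15–12:45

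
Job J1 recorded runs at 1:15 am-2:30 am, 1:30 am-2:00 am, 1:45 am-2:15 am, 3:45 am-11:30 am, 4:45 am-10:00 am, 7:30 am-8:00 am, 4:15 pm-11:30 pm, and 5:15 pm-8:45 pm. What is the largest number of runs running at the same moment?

3

Walk the sorted start/end points keeping a running depth.
The depth first hits 3 at 1:45 am.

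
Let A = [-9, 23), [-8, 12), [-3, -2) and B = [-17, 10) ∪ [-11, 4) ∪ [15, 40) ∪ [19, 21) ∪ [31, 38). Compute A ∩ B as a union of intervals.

[-9, 10) ∪ [15, 23)

Merge the first list: [-9, 23).
Merge the second list: [-17, 10), [15, 40).
[-9, 23) meets the second set on [-9, 10), [15, 23).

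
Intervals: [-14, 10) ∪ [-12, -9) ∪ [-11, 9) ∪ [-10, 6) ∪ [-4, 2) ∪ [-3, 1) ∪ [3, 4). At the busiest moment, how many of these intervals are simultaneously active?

Walk the sorted start/end points keeping a running depth.
The depth first hits 5 at -3.

5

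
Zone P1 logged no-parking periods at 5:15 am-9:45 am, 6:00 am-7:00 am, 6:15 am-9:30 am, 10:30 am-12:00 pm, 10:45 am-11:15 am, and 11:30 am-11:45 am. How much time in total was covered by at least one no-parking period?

Merged: 5:15 am–9:45 am, 10:30 am–12:00 pm.
Lengths: 4 h 30 min + 1 h 30 min = 6 h.

6 h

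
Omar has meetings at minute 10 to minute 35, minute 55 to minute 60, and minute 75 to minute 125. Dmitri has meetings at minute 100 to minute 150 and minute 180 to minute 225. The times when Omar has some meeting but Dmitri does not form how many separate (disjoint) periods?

3

A \ B = minute 10 to minute 35, minute 55 to minute 60, minute 75 to minute 100.
That is 3 disjoint pieces.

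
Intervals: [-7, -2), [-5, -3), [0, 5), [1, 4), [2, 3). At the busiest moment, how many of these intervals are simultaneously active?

Sweep endpoints in order; track running count of active intervals.
Peak of 3 reached at 2.

3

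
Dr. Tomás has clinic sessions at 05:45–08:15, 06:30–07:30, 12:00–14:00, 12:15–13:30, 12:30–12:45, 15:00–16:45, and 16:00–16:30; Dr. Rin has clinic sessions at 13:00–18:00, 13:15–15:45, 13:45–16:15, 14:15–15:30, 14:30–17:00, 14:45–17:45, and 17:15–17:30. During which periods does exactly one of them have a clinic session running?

First set merges to 05:45-08:15, 12:00-14:00, 15:00-16:45.
Second set merges to 13:00-18:00.
Only in the first: 05:45-08:15, 12:00-13:00.
Only in the second: 14:00-15:00, 16:45-18:00.
Together these are the periods covered by exactly one.

05:45-08:15, 12:00-13:00, 14:00-15:00, 16:45-18:00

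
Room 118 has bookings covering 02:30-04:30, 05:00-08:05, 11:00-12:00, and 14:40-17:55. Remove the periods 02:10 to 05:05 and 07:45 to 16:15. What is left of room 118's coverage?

02:30-04:30: fully covered by B → removed.
05:00-08:05 minus B → 05:05-07:45.
11:00-12:00: fully covered by B → removed.
14:40-17:55 minus B → 16:15-17:55.

05:05-07:45, 16:15-17:55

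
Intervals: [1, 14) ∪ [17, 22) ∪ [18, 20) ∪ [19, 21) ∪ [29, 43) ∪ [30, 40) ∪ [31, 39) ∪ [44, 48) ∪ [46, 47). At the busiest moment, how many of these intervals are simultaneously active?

3

At 19, 3 of the intervals are simultaneously active.
No point has more.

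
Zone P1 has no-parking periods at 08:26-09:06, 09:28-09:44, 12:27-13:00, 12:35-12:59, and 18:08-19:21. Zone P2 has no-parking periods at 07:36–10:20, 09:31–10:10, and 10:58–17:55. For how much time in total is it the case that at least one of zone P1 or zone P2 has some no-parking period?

First set merges to 08:26-09:06, 09:28-09:44, 12:27-13:00, 18:08-19:21.
Second set merges to 07:36-10:20, 10:58-17:55.
A ∪ B = 07:36-10:20, 10:58-17:55, 18:08-19:21.
Total: 2 h 44 min + 6 h 57 min + 1 h 13 min = 10 h 54 min.

10 h 54 min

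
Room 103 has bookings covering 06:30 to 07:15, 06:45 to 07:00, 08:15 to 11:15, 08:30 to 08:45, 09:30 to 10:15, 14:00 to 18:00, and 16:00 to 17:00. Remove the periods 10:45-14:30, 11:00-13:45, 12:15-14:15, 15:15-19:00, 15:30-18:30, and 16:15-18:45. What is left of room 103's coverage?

Merge the first list: 06:30–07:15, 08:15–11:15, 14:00–18:00.
Merge the second list: 10:45–14:30, 15:15–19:00.
06:30–07:15: no B overlap → unchanged.
08:15–11:15 minus B → 08:15–10:45.
14:00–18:00 minus B → 14:30–15:15.

06:30–07:15, 08:15–10:45, 14:30–15:15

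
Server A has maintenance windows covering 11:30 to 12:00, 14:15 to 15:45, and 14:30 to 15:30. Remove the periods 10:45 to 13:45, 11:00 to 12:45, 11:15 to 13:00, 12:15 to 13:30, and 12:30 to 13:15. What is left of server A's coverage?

A, merged: 11:30–12:00, 14:15–15:45.
B, merged: 10:45–13:45.
11:30–12:00 lies entirely inside B → drops out.
14:15–15:45 is untouched.

14:15–15:45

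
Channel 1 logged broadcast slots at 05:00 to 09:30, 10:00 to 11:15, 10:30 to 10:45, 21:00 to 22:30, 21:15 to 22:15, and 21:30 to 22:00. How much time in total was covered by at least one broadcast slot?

Merged: 05:00–09:30, 10:00–11:15, 21:00–22:30.
Lengths: 4 h 30 min + 1 h 15 min + 1 h 30 min = 7 h 15 min.

7 h 15 min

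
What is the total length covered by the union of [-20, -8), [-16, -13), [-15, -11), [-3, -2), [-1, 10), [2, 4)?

24

Merged: [-20, -8), [-3, -2), [-1, 10).
Lengths: 12 + 1 + 11 = 24.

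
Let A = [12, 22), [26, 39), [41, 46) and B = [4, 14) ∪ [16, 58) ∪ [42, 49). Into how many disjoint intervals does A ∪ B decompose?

B, merged: [4, 14), [16, 58).
A ∪ B = [4, 58).
That is 1 disjoint piece.

1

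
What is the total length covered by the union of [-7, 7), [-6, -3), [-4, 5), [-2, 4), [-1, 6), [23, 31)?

22

Merged: [-7, 7), [23, 31).
Lengths: 14 + 8 = 22.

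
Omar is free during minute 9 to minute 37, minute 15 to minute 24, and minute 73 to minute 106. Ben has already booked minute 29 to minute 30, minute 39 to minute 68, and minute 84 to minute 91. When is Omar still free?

minute 9 to minute 29, minute 30 to minute 37, minute 73 to minute 84, minute 91 to minute 106

Merge the first list: minute 9 to minute 37, minute 73 to minute 106.
minute 9 to minute 37 minus B → minute 9 to minute 29, minute 30 to minute 37.
minute 73 to minute 106 minus B → minute 73 to minute 84, minute 91 to minute 106.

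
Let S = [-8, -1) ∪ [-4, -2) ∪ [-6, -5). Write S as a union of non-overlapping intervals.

Sort by start: [-8, -1), [-6, -5), [-4, -2).
[-6, -5) overlaps/touches [-8, -1) → extend to [-8, -1).
[-4, -2) overlaps/touches [-8, -1) → extend to [-8, -1).

[-8, -1)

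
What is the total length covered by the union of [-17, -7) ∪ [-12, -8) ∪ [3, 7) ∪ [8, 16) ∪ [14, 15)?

22

Merged: [-17, -7), [3, 7), [8, 16).
Lengths: 10 + 4 + 8 = 22.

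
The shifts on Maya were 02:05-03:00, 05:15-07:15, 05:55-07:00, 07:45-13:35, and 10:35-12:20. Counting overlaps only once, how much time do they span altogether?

Merged: 02:05–03:00, 05:15–07:15, 07:45–13:35.
Lengths: 55 min + 2 h + 5 h 50 min = 8 h 45 min.

8 h 45 min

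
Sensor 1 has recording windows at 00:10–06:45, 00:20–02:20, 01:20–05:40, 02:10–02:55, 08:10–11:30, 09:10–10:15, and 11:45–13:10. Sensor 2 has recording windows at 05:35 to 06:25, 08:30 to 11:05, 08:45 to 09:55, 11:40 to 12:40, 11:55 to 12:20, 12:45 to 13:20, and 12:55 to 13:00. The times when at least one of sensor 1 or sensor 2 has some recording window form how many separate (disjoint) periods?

3

First set merges to 00:10–06:45, 08:10–11:30, 11:45–13:10.
Second set merges to 05:35–06:25, 08:30–11:05, 11:40–12:40, 12:45–13:20.
A ∪ B = 00:10–06:45, 08:10–11:30, 11:40–13:20.
That is 3 disjoint pieces.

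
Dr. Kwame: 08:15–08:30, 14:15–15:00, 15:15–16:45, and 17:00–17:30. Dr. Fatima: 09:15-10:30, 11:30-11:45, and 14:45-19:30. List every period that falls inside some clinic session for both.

14:45–15:00, 15:15–16:45, 17:00–17:30

08:15–08:30 meets no B interval.
14:15–15:00 ∩ B → 14:45–15:00.
15:15–16:45 ∩ B → 15:15–16:45.
17:00–17:30 ∩ B → 17:00–17:30.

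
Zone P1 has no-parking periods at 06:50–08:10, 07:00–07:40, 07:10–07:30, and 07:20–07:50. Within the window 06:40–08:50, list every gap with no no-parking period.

Covered (merged): 06:50–08:10.
Uncovered inside 06:40–08:50: 06:40–06:50, 08:10–08:50.

06:40–06:50, 08:10–08:50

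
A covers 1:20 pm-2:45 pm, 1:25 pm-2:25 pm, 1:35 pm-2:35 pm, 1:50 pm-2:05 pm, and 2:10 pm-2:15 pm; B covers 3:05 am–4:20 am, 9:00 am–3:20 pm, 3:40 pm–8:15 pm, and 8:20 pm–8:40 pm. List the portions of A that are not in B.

none

A, merged: 1:20 pm–2:45 pm.
1:20 pm–2:45 pm lies entirely inside B → drops out.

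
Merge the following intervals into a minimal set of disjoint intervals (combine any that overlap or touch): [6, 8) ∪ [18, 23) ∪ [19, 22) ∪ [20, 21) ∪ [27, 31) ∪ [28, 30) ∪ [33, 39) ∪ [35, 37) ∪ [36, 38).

[6, 8) ∪ [18, 23) ∪ [27, 31) ∪ [33, 39)

[18, 23) is disjoint → start new block.
[19, 22) overlaps/touches [18, 23) → extend to [18, 23).
[20, 21) overlaps/touches [18, 23) → extend to [18, 23).
[27, 31) is disjoint → start new block.
[28, 30) overlaps/touches [27, 31) → extend to [27, 31).
[33, 39) is disjoint → start new block.
[35, 37) overlaps/touches [33, 39) → extend to [33, 39).
[36, 38) overlaps/touches [33, 39) → extend to [33, 39).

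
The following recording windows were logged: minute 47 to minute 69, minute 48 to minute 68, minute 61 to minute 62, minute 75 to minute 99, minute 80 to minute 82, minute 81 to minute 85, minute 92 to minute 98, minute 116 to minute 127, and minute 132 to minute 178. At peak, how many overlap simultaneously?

3

Walk the sorted start/end points keeping a running depth.
The depth first hits 3 at minute 61.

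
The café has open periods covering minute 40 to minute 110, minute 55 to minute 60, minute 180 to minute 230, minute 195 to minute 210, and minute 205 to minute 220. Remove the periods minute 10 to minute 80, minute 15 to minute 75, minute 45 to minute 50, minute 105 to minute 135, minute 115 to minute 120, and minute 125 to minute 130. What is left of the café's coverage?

A, merged: minute 40 to minute 110, minute 180 to minute 230.
B, merged: minute 10 to minute 80, minute 105 to minute 135.
minute 40 to minute 110 with B removed leaves minute 80 to minute 105.
minute 180 to minute 230 is untouched.

minute 80 to minute 105, minute 180 to minute 230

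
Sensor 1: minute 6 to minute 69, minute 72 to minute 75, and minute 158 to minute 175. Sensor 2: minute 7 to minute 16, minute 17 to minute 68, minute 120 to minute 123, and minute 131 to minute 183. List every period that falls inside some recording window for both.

minute 7 to minute 16, minute 17 to minute 68, minute 158 to minute 175

minute 6 to minute 69 meets the second set on minute 7 to minute 16, minute 17 to minute 68.
minute 72 to minute 75: no overlap with the second set.
minute 158 to minute 175 meets the second set on minute 158 to minute 175.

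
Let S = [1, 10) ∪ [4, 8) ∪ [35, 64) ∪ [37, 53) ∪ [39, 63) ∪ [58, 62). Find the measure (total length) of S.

Merged: [1, 10), [35, 64).
Lengths: 9 + 29 = 38.

38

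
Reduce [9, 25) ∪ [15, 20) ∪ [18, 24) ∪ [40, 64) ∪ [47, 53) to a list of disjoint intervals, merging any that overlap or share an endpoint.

[9, 25) ∪ [40, 64)

[15, 20) overlaps/touches [9, 25) → extend to [9, 25).
[18, 24) overlaps/touches [9, 25) → extend to [9, 25).
[40, 64) is disjoint → start new block.
[47, 53) overlaps/touches [40, 64) → extend to [40, 64).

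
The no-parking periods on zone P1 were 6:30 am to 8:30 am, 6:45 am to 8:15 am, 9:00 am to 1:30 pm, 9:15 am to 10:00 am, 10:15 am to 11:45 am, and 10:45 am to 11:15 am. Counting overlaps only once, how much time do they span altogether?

Merged: 6:30 am-8:30 am, 9:00 am-1:30 pm.
Lengths: 2 h + 4 h 30 min = 6 h 30 min.

6 h 30 min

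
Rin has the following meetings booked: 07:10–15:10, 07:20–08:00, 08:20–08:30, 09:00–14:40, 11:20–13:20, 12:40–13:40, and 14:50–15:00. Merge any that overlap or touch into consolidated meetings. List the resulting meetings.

07:20–08:00 overlaps/touches 07:10–15:10 → extend to 07:10–15:10.
08:20–08:30 overlaps/touches 07:10–15:10 → extend to 07:10–15:10.
09:00–14:40 overlaps/touches 07:10–15:10 → extend to 07:10–15:10.
11:20–13:20 overlaps/touches 07:10–15:10 → extend to 07:10–15:10.
12:40–13:40 overlaps/touches 07:10–15:10 → extend to 07:10–15:10.
14:50–15:00 overlaps/touches 07:10–15:10 → extend to 07:10–15:10.

07:10–15:10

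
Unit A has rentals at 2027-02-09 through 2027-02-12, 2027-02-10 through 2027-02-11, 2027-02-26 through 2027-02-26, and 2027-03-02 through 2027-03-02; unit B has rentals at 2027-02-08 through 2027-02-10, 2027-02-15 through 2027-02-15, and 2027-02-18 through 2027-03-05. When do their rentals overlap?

Merge the first list: 2027-02-09 through 2027-02-12, 2027-02-26 through 2027-02-26, 2027-03-02 through 2027-03-02.
2027-02-09 through 2027-02-12 overlaps B on 2027-02-09 through 2027-02-10.
2027-02-26 through 2027-02-26 overlaps B on 2027-02-26 through 2027-02-26.
2027-03-02 through 2027-03-02 overlaps B on 2027-03-02 through 2027-03-02.

2027-02-09 through 2027-02-10, 2027-02-26 through 2027-02-26, 2027-03-02 through 2027-03-02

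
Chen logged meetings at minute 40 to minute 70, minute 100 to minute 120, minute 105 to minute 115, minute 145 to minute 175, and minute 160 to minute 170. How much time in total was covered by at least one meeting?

Merged: minute 40 to minute 70, minute 100 to minute 120, minute 145 to minute 175.
Lengths: 30 minutes + 20 minutes + 30 minutes = 80 minutes.

80 minutes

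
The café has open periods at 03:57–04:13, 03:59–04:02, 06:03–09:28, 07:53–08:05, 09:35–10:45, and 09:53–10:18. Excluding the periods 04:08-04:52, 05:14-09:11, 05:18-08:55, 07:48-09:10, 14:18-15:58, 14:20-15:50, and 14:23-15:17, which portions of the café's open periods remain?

Merge the first list: 03:57–04:13, 06:03–09:28, 09:35–10:45.
Merge the second list: 04:08–04:52, 05:14–09:11, 14:18–15:58.
03:57–04:13 minus B → 03:57–04:08.
06:03–09:28 minus B → 09:11–09:28.
09:35–10:45: no B overlap → unchanged.

03:57–04:08, 09:11–09:28, 09:35–10:45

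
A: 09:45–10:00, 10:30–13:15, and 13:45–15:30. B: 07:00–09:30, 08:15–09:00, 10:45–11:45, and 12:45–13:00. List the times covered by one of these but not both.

Merge the second list: 07:00–09:30, 10:45–11:45, 12:45–13:00.
Only in the first: 09:45–10:00, 10:30–10:45, 11:45–12:45, 13:00–13:15, 13:45–15:30.
Only in the second: 07:00–09:30.
Together these are the periods covered by exactly one.

07:00–09:30, 09:45–10:00, 10:30–10:45, 11:45–12:45, 13:00–13:15, 13:45–15:30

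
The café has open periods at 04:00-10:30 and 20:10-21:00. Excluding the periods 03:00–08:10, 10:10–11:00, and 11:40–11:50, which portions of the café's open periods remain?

08:10-10:10, 20:10-21:00

04:00-10:30 minus B → 08:10-10:10.
20:10-21:00: no B overlap → unchanged.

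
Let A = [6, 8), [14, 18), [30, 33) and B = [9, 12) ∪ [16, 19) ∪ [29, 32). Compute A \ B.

[6, 8) is untouched.
[14, 18) with B removed leaves [14, 16).
[30, 33) with B removed leaves [32, 33).

[6, 8) ∪ [14, 16) ∪ [32, 33)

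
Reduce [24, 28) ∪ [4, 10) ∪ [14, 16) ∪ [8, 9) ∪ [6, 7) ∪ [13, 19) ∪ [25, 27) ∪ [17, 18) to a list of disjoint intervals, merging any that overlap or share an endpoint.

Sort by start: [4, 10), [6, 7), [8, 9), [13, 19), [14, 16), [17, 18), [24, 28), [25, 27).
[6, 7) overlaps/touches [4, 10) → extend to [4, 10).
[8, 9) overlaps/touches [4, 10) → extend to [4, 10).
[13, 19) is disjoint → start new block.
[14, 16) overlaps/touches [13, 19) → extend to [13, 19).
[17, 18) overlaps/touches [13, 19) → extend to [13, 19).
[24, 28) is disjoint → start new block.
[25, 27) overlaps/touches [24, 28) → extend to [24, 28).

[4, 10) ∪ [13, 19) ∪ [24, 28)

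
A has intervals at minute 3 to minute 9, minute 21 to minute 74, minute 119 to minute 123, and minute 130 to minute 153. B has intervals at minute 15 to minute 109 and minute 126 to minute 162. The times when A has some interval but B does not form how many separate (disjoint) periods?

2

A \ B = minute 3 to minute 9, minute 119 to minute 123.
That is 2 disjoint pieces.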